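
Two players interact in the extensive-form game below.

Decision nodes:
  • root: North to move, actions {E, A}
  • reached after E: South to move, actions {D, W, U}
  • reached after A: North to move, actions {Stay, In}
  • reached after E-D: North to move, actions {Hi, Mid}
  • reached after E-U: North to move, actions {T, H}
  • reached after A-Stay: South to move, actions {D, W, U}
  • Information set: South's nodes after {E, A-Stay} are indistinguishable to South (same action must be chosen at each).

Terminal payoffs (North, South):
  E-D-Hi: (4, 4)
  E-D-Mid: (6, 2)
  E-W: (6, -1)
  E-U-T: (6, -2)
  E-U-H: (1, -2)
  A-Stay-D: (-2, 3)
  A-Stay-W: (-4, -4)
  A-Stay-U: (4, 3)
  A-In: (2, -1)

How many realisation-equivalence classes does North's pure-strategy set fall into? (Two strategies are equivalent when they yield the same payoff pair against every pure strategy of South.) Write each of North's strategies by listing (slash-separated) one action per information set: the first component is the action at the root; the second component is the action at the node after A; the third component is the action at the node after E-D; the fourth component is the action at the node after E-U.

6

North has 16 pure strategies: E/Stay/Hi/T, E/Stay/Hi/H, E/Stay/Mid/T, E/Stay/Mid/H, E/In/Hi/T, E/In/Hi/H, E/In/Mid/T, E/In/Mid/H, A/Stay/Hi/T, A/Stay/Hi/H, A/Stay/Mid/T, A/Stay/Mid/H, A/In/Hi/T, A/In/Hi/H, A/In/Mid/T, A/In/Mid/H. Columns: D, W, U.
{E/Stay/Hi/T, E/In/Hi/T} → row (4,4) (6,-1) (6,-2)
{E/Stay/Hi/H, E/In/Hi/H} → row (4,4) (6,-1) (1,-2)
{E/Stay/Mid/T, E/In/Mid/T} → row (6,2) (6,-1) (6,-2)
{E/Stay/Mid/H, E/In/Mid/H} → row (6,2) (6,-1) (1,-2)
{A/Stay/Hi/T, A/Stay/Hi/H, A/Stay/Mid/T, A/Stay/Mid/H} → row (-2,3) (-4,-4) (4,3)
{A/In/Hi/T, A/In/Hi/H, A/In/Mid/T, A/In/Mid/H} → row (2,-1) (2,-1) (2,-1)
That's 6 distinct rows out of 16 strategies.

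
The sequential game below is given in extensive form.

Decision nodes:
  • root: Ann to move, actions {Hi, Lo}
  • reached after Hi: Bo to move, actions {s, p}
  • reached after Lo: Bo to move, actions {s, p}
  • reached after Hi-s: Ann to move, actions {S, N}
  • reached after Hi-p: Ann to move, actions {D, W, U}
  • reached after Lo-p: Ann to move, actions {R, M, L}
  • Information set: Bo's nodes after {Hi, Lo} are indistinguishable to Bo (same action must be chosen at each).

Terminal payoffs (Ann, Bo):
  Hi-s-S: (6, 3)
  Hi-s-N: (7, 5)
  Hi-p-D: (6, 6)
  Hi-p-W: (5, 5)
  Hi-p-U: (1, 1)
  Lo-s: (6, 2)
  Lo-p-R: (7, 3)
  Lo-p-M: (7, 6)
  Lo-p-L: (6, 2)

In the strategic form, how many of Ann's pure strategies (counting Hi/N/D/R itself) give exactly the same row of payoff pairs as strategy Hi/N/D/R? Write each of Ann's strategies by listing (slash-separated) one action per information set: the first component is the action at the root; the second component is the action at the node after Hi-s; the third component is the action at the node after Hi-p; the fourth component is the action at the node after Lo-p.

3

Row for Hi/N/D/R (columns s, p): (7,5) (6,6).
Under Hi/N/D/R, Ann's choice at the node after Lo-p can never be reached regardless of what Bo does, so varying those choices leaves every outcome unchanged.
Holding the reachable choices fixed and varying the unreachable one freely already gives 3 equivalent strategies.
No other strategy reproduces this row, so those 3 are the full class: Hi/N/D/R, Hi/N/D/M, Hi/N/D/L.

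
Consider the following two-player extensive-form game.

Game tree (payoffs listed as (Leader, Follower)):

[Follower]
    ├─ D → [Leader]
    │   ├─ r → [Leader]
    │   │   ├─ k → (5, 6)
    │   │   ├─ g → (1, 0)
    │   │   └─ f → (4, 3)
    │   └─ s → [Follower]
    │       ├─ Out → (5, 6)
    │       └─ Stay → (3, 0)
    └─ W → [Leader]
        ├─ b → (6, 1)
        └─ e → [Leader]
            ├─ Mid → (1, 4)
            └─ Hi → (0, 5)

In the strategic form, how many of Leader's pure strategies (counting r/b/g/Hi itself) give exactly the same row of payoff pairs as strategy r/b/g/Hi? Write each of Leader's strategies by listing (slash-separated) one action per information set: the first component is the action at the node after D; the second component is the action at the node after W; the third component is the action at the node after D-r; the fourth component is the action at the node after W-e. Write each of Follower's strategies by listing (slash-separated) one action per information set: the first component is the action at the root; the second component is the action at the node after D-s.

Row for r/b/g/Hi (columns D/Out, D/Stay, W/Out, W/Stay): (1,0) (1,0) (6,1) (6,1).
Under r/b/g/Hi, Leader's choice at the node after W-e can never be reached regardless of what Follower does, so varying those choices leaves every outcome unchanged.
Holding the reachable choices fixed and varying the unreachable one freely already gives 2 equivalent strategies.
No other strategy reproduces this row, so those 2 are the full class: r/b/g/Mid, r/b/g/Hi.

2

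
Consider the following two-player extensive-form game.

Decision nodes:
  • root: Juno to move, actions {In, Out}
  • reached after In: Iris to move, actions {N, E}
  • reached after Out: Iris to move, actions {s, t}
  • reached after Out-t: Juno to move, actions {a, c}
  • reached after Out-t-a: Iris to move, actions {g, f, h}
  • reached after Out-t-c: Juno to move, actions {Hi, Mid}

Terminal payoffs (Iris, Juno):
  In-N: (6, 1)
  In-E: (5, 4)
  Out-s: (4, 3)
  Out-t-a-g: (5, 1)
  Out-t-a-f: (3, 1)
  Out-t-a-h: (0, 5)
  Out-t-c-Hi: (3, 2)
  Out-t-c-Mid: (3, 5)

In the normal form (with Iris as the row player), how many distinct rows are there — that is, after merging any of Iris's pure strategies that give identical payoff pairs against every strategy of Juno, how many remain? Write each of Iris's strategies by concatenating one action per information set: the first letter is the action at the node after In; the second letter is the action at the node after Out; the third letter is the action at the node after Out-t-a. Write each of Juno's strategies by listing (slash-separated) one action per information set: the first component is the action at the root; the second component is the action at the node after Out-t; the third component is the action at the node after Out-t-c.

Iris has 12 pure strategies: Nsg, Nsf, Nsh, Ntg, Ntf, Nth, Esg, Esf, Esh, Etg, Etf, Eth. Columns: In/a/Hi, In/a/Mid, In/c/Hi, In/c/Mid, Out/a/Hi, Out/a/Mid, Out/c/Hi, Out/c/Mid.
{Nsg, Nsf, Nsh} → row (6,1) (6,1) (6,1) (6,1) (4,3) (4,3) (4,3) (4,3)
{Ntg} → row (6,1) (6,1) (6,1) (6,1) (5,1) (5,1) (3,2) (3,5)
{Ntf} → row (6,1) (6,1) (6,1) (6,1) (3,1) (3,1) (3,2) (3,5)
{Nth} → row (6,1) (6,1) (6,1) (6,1) (0,5) (0,5) (3,2) (3,5)
{Esg, Esf, Esh} → row (5,4) (5,4) (5,4) (5,4) (4,3) (4,3) (4,3) (4,3)
{Etg} → row (5,4) (5,4) (5,4) (5,4) (5,1) (5,1) (3,2) (3,5)
{Etf} → row (5,4) (5,4) (5,4) (5,4) (3,1) (3,1) (3,2) (3,5)
{Eth} → row (5,4) (5,4) (5,4) (5,4) (0,5) (0,5) (3,2) (3,5)
That's 8 distinct rows out of 12 strategies.

8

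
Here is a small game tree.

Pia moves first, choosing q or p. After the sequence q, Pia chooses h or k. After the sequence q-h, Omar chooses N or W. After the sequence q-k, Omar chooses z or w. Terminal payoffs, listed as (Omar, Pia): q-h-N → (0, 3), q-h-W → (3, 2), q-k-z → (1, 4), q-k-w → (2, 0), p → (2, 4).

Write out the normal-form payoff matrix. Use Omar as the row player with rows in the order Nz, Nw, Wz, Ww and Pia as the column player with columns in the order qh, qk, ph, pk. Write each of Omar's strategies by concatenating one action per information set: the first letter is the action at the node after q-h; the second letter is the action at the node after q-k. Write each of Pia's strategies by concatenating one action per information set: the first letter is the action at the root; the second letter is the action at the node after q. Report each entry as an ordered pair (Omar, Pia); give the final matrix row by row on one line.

Nz: (0,3) (1,4) (2,4) (2,4) | Nw: (0,3) (2,0) (2,4) (2,4) | Wz: (3,2) (1,4) (2,4) (2,4) | Ww: (3,2) (2,0) (2,4) (2,4)

           qh       qk       ph       pk
  Nz    (0,3)    (1,4)    (2,4)    (2,4)
  Nw    (0,3)    (2,0)    (2,4)    (2,4)
  Wz    (3,2)    (1,4)    (2,4)    (2,4)
  Ww    (3,2)    (2,0)    (2,4)    (2,4)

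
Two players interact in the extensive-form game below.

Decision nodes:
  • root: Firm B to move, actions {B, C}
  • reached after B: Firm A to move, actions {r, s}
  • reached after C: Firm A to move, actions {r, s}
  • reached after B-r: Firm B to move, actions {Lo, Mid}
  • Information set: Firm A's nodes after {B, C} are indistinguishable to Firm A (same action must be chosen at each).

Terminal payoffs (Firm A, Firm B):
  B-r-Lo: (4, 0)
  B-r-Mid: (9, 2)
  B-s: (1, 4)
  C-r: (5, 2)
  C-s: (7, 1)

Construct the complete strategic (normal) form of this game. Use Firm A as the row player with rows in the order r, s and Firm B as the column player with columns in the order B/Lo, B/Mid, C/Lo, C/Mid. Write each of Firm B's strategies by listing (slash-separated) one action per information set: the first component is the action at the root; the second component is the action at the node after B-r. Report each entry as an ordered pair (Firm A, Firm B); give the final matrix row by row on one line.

r: (4,0) (9,2) (5,2) (5,2) | s: (1,4) (1,4) (7,1) (7,1)

         B/Lo    B/Mid     C/Lo    C/Mid
   r    (4,0)    (9,2)    (5,2)    (5,2)
   s    (1,4)    (1,4)    (7,1)    (7,1)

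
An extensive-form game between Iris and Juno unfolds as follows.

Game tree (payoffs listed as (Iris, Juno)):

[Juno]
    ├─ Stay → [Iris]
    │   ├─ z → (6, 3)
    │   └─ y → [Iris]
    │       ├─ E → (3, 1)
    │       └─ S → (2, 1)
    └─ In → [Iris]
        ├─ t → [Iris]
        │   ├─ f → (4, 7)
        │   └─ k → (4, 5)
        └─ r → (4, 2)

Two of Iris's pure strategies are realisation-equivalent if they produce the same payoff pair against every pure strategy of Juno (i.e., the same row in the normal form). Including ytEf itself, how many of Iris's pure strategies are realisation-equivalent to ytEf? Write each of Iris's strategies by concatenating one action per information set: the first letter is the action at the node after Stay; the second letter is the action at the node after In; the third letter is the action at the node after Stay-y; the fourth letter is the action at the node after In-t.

1

Row for ytEf (columns Stay, In): (3,1) (4,7).
Every one of Iris's information sets is on the play path for some reply by Juno when Iris follows ytEf.
Changing the action at any of them therefore changes at least one column, so only ytEf itself gives this row.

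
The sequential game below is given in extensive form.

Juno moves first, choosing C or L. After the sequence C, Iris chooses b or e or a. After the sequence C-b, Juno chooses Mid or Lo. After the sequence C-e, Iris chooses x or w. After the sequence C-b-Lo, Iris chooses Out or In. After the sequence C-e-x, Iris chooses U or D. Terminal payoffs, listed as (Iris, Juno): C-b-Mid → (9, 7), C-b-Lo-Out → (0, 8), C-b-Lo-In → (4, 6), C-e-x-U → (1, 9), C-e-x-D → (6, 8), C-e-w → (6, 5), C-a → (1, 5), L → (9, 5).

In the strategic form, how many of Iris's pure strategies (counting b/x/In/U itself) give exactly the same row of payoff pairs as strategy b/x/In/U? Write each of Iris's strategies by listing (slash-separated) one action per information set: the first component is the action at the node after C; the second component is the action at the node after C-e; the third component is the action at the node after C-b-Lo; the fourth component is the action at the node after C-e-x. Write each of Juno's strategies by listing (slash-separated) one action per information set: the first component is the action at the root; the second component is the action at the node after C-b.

4

Row for b/x/In/U (columns C/Mid, C/Lo, L/Mid, L/Lo): (9,7) (4,6) (9,5) (9,5).
Under b/x/In/U, Iris's choice at the node after C-e and at the node after C-e-x can never be reached regardless of what Juno does, so varying those choices leaves every outcome unchanged.
Holding the reachable choices fixed and varying the unreachable ones freely already gives 2 × 2 = 4 equivalent strategies.
No other strategy reproduces this row, so those 4 are the full class: b/x/In/U, b/x/In/D, b/w/In/U, b/w/In/D.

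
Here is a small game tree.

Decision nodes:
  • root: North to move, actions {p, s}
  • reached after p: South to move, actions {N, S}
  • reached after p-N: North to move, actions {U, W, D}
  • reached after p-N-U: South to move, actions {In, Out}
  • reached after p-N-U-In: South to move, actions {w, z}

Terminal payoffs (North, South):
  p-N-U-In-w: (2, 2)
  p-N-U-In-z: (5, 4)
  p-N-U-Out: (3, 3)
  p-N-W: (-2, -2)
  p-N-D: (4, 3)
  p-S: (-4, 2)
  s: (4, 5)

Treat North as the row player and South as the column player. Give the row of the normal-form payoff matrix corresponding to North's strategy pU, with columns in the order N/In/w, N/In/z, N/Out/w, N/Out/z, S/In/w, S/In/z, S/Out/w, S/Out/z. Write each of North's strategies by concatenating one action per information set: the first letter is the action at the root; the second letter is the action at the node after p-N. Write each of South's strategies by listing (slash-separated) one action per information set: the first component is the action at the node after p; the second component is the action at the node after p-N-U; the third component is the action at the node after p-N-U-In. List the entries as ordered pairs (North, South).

vs N/In/w: North plays p → South plays N at [p] → North plays U at [p-N] → South plays In at [p-N-U] → South plays w at [p-N-U-In] → (2, 2)
vs N/In/z: North plays p → South plays N at [p] → North plays U at [p-N] → South plays In at [p-N-U] → South plays z at [p-N-U-In] → (5, 4)
vs N/Out/w: North plays p → South plays N at [p] → North plays U at [p-N] → South plays Out at [p-N-U] → (3, 3)
vs N/Out/z: North plays p → South plays N at [p] → North plays U at [p-N] → South plays Out at [p-N-U] → (3, 3)
vs S/In/w: North plays p → South plays S at [p] → (-4, 2)
vs S/In/z: North plays p → South plays S at [p] → (-4, 2)
vs S/Out/w: North plays p → South plays S at [p] → (-4, 2)
vs S/Out/z: North plays p → South plays S at [p] → (-4, 2)

(2,2) (5,4) (3,3) (3,3) (-4,2) (-4,2) (-4,2) (-4,2)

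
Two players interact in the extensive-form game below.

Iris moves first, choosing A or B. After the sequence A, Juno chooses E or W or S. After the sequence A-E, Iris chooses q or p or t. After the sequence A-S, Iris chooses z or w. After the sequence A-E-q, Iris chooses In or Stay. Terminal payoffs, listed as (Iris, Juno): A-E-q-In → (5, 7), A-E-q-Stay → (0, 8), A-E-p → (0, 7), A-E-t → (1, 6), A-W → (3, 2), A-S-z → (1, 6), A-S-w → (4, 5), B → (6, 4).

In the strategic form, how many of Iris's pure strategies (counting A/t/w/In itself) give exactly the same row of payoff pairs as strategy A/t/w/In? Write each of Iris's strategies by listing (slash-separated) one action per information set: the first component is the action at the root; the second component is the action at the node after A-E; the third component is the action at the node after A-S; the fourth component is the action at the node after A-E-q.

2

Row for A/t/w/In (columns E, W, S): (1,6) (3,2) (4,5).
Under A/t/w/In, Iris's choice at the node after A-E-q can never be reached regardless of what Juno does, so varying those choices leaves every outcome unchanged.
Holding the reachable choices fixed and varying the unreachable one freely already gives 2 equivalent strategies.
No other strategy reproduces this row, so those 2 are the full class: A/t/w/In, A/t/w/Stay.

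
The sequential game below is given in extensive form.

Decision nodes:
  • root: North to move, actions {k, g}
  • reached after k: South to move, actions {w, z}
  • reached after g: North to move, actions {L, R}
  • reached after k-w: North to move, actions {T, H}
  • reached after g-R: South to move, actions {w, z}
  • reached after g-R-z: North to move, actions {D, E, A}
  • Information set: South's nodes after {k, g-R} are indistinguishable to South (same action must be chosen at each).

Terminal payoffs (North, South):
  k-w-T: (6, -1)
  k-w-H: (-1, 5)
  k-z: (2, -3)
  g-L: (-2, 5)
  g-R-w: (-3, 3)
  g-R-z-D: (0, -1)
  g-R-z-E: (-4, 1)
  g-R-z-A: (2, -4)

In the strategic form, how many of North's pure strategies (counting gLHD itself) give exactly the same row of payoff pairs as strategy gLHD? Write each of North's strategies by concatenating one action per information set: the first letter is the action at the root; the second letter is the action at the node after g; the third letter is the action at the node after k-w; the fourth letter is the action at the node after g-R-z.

6

Row for gLHD (columns w, z): (-2,5) (-2,5).
Under gLHD, North's choice at the node after k-w and at the node after g-R-z can never be reached regardless of what South does, so varying those choices leaves every outcome unchanged.
Holding the reachable choices fixed and varying the unreachable ones freely already gives 2 × 3 = 6 equivalent strategies.
No other strategy reproduces this row, so those 6 are the full class: gLTD, gLTE, gLTA, gLHD, gLHE, gLHA.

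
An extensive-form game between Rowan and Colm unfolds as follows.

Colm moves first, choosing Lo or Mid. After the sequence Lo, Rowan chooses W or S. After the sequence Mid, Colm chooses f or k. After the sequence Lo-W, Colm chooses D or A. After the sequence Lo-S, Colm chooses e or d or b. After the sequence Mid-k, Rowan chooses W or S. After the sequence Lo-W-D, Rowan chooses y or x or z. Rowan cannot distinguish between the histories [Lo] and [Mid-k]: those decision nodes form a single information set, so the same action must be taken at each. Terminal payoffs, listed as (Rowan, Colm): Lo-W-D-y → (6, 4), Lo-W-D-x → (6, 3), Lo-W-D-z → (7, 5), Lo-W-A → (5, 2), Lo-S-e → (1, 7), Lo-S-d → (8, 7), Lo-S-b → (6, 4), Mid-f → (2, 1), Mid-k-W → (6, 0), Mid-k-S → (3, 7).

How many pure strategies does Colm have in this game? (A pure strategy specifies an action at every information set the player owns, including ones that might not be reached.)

24

Colm owns the root with actions {Lo, Mid} — two choices.
Colm owns the node after Mid with actions {f, k} — two choices.
Colm owns the node after Lo-W with actions {D, A} — two choices.
Colm owns the node after Lo-S with actions {e, d, b} — three choices.
A pure strategy fixes one action at each information set independently, so the count is the product 2 × 2 × 2 × 3 = 24.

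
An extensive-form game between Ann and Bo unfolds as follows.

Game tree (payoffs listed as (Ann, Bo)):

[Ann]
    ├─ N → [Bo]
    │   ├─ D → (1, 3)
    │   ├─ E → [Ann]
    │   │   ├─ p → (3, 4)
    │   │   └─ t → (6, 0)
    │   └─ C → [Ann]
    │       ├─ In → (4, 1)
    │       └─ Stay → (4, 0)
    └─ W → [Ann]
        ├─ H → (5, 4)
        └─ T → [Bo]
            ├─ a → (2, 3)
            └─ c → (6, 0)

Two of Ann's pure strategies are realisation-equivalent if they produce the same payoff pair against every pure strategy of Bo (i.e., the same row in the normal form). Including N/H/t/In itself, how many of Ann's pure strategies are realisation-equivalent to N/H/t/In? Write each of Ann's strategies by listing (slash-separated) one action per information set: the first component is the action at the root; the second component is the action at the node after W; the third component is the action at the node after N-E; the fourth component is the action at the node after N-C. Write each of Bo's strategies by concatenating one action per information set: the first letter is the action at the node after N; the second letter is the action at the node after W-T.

Row for N/H/t/In (columns Da, Dc, Ea, Ec, Ca, Cc): (1,3) (1,3) (6,0) (6,0) (4,1) (4,1).
Under N/H/t/In, Ann's choice at the node after W can never be reached regardless of what Bo does, so varying those choices leaves every outcome unchanged.
Holding the reachable choices fixed and varying the unreachable one freely already gives 2 equivalent strategies.
No other strategy reproduces this row, so those 2 are the full class: N/H/t/In, N/T/t/In.

2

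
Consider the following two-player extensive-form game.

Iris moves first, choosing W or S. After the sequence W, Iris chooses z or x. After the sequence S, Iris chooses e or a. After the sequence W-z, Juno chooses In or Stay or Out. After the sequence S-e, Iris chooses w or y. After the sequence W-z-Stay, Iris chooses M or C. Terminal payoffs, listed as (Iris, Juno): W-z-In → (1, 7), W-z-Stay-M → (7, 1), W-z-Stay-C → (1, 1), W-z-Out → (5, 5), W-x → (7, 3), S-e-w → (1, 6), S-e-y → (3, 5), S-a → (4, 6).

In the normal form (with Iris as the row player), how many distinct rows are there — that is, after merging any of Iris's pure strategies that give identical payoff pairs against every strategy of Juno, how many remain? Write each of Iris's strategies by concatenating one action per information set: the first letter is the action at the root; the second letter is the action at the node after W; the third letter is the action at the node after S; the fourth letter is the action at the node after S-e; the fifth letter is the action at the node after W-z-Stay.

6

Iris has 32 pure strategies: WzewM, WzewC, WzeyM, WzeyC, WzawM, WzawC, WzayM, WzayC, WxewM, WxewC, WxeyM, WxeyC, WxawM, WxawC, WxayM, WxayC, SzewM, SzewC, SzeyM, SzeyC, SzawM, SzawC, SzayM, SzayC, SxewM, SxewC, SxeyM, SxeyC, SxawM, SxawC, SxayM, SxayC. Columns: In, Stay, Out.
{WzewM, WzeyM, WzawM, WzayM} → row (1,7) (7,1) (5,5)
{WzewC, WzeyC, WzawC, WzayC} → row (1,7) (1,1) (5,5)
{WxewM, WxewC, WxeyM, WxeyC, WxawM, WxawC, WxayM, WxayC} → row (7,3) (7,3) (7,3)
{SzewM, SzewC, SxewM, SxewC} → row (1,6) (1,6) (1,6)
{SzeyM, SzeyC, SxeyM, SxeyC} → row (3,5) (3,5) (3,5)
{SzawM, SzawC, SzayM, SzayC, SxawM, SxawC, SxayM, SxayC} → row (4,6) (4,6) (4,6)
That's 6 distinct rows out of 32 strategies.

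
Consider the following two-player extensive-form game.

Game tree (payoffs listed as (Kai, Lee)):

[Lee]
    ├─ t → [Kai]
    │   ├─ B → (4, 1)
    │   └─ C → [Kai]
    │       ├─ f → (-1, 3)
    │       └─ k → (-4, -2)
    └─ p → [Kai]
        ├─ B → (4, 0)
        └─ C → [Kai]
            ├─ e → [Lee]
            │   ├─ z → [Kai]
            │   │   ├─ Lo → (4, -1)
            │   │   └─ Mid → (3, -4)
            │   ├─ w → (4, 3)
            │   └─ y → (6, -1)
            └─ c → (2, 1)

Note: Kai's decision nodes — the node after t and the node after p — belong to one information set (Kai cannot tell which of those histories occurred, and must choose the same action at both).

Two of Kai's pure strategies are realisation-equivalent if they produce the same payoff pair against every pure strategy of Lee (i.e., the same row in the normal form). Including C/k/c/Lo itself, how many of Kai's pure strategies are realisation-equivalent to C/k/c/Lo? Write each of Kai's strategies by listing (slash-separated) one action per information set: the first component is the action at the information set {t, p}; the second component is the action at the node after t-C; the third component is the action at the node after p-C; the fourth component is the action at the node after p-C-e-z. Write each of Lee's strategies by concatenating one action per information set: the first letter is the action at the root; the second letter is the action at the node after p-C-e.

Row for C/k/c/Lo (columns tz, tw, ty, pz, pw, py): (-4,-2) (-4,-2) (-4,-2) (2,1) (2,1) (2,1).
Under C/k/c/Lo, Kai's choice at the node after p-C-e-z can never be reached regardless of what Lee does, so varying those choices leaves every outcome unchanged.
Holding the reachable choices fixed and varying the unreachable one freely already gives 2 equivalent strategies.
No other strategy reproduces this row, so those 2 are the full class: C/k/c/Lo, C/k/c/Mid.

2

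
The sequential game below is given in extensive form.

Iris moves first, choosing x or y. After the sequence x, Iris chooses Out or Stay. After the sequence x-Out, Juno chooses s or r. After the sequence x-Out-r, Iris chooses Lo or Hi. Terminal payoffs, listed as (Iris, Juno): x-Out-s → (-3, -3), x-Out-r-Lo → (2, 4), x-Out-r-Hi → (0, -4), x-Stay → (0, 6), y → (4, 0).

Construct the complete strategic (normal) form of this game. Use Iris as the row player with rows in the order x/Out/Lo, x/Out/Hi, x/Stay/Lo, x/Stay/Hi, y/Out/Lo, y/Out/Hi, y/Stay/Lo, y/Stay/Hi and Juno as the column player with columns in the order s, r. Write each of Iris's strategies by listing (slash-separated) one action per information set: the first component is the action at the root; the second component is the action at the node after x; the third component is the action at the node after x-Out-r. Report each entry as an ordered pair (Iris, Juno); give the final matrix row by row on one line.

Row x/Out/Lo: s→(-3,-3), r→(2,4)
Row x/Out/Hi: s→(-3,-3), r→(0,-4)
Row x/Stay/Lo: s→(0,6), r→(0,6)
Row x/Stay/Hi: s→(0,6), r→(0,6)
Row y/Out/Lo: s→(4,0), r→(4,0)
Row y/Out/Hi: s→(4,0), r→(4,0)
Row y/Stay/Lo: s→(4,0), r→(4,0)
Row y/Stay/Hi: s→(4,0), r→(4,0)

x/Out/Lo: (-3,-3) (2,4) | x/Out/Hi: (-3,-3) (0,-4) | x/Stay/Lo: (0,6) (0,6) | x/Stay/Hi: (0,6) (0,6) | y/Out/Lo: (4,0) (4,0) | y/Out/Hi: (4,0) (4,0) | y/Stay/Lo: (4,0) (4,0) | y/Stay/Hi: (4,0) (4,0)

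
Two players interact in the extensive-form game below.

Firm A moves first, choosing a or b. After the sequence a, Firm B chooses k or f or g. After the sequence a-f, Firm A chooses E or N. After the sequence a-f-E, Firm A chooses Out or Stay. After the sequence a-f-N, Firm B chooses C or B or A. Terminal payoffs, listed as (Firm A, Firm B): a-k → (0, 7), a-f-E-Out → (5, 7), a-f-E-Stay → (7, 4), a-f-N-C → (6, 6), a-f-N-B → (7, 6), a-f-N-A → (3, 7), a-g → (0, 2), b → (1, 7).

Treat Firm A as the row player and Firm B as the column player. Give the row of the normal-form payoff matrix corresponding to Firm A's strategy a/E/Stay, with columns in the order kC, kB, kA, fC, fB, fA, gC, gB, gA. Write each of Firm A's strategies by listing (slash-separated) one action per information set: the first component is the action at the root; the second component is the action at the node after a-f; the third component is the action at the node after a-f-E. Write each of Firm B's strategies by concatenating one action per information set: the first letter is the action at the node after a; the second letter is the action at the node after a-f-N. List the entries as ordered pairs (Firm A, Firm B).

(0,7) (0,7) (0,7) (7,4) (7,4) (7,4) (0,2) (0,2) (0,2)

vs kC: Firm A plays a → Firm B plays k at [a] → (0, 7)
vs kB: Firm A plays a → Firm B plays k at [a] → (0, 7)
vs kA: Firm A plays a → Firm B plays k at [a] → (0, 7)
vs fC: Firm A plays a → Firm B plays f at [a] → Firm A plays E at [a-f] → Firm A plays Stay at [a-f-E] → (7, 4)
vs fB: Firm A plays a → Firm B plays f at [a] → Firm A plays E at [a-f] → Firm A plays Stay at [a-f-E] → (7, 4)
vs fA: Firm A plays a → Firm B plays f at [a] → Firm A plays E at [a-f] → Firm A plays Stay at [a-f-E] → (7, 4)
vs gC: Firm A plays a → Firm B plays g at [a] → (0, 2)
vs gB: Firm A plays a → Firm B plays g at [a] → (0, 2)
vs gA: Firm A plays a → Firm B plays g at [a] → (0, 2)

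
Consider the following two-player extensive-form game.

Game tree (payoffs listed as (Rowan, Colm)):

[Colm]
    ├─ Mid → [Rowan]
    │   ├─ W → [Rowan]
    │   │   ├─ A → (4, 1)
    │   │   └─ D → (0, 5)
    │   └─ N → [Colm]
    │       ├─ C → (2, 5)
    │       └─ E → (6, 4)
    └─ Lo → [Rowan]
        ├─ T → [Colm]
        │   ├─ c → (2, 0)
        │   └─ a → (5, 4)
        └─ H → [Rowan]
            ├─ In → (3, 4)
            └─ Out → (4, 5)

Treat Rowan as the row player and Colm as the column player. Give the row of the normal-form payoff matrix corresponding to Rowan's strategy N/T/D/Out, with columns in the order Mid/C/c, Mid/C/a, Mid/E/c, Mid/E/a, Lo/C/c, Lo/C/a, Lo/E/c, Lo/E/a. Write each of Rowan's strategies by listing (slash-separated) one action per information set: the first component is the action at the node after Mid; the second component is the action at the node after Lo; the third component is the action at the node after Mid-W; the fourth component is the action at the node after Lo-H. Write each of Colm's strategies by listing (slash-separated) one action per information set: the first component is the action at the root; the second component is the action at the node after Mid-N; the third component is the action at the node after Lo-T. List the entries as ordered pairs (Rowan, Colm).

vs Mid/C/c: Colm plays Mid → Rowan plays N at [Mid] → Colm plays C at [Mid-N] → (2, 5)
vs Mid/C/a: Colm plays Mid → Rowan plays N at [Mid] → Colm plays C at [Mid-N] → (2, 5)
vs Mid/E/c: Colm plays Mid → Rowan plays N at [Mid] → Colm plays E at [Mid-N] → (6, 4)
vs Mid/E/a: Colm plays Mid → Rowan plays N at [Mid] → Colm plays E at [Mid-N] → (6, 4)
vs Lo/C/c: Colm plays Lo → Rowan plays T at [Lo] → Colm plays c at [Lo-T] → (2, 0)
vs Lo/C/a: Colm plays Lo → Rowan plays T at [Lo] → Colm plays a at [Lo-T] → (5, 4)
vs Lo/E/c: Colm plays Lo → Rowan plays T at [Lo] → Colm plays c at [Lo-T] → (2, 0)
vs Lo/E/a: Colm plays Lo → Rowan plays T at [Lo] → Colm plays a at [Lo-T] → (5, 4)

(2,5) (2,5) (6,4) (6,4) (2,0) (5,4) (2,0) (5,4)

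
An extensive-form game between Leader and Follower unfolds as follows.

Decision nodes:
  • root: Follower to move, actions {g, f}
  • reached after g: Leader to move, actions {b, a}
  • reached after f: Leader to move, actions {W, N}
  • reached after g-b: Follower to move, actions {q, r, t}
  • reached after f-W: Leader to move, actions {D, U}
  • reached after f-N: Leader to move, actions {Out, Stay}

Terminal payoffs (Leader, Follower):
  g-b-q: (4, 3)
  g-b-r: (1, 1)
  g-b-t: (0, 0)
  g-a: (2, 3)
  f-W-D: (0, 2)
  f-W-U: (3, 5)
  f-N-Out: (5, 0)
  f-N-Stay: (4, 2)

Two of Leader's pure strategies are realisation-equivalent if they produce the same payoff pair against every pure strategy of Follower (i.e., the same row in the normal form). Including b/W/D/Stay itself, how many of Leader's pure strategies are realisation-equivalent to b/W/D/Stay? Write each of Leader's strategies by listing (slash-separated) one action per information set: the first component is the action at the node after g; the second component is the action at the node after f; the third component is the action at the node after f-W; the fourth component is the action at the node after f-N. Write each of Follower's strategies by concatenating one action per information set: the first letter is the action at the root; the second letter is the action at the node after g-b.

Row for b/W/D/Stay (columns gq, gr, gt, fq, fr, ft): (4,3) (1,1) (0,0) (0,2) (0,2) (0,2).
Under b/W/D/Stay, Leader's choice at the node after f-N can never be reached regardless of what Follower does, so varying those choices leaves every outcome unchanged.
Holding the reachable choices fixed and varying the unreachable one freely already gives 2 equivalent strategies.
No other strategy reproduces this row, so those 2 are the full class: b/W/D/Out, b/W/D/Stay.

2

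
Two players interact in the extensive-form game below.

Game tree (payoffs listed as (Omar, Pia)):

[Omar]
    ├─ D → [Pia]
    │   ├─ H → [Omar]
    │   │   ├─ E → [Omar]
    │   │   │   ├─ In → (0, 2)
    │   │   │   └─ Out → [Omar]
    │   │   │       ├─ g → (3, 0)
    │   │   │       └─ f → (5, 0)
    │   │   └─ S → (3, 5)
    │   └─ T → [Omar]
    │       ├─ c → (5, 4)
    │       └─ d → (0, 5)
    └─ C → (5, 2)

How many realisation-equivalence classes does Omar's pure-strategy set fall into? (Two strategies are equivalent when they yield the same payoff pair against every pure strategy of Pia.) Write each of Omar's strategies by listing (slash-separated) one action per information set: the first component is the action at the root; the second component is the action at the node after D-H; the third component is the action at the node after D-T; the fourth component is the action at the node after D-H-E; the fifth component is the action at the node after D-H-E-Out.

9

Omar has 32 pure strategies: D/E/c/In/g, D/E/c/In/f, D/E/c/Out/g, D/E/c/Out/f, D/E/d/In/g, D/E/d/In/f, D/E/d/Out/g, D/E/d/Out/f, D/S/c/In/g, D/S/c/In/f, D/S/c/Out/g, D/S/c/Out/f, D/S/d/In/g, D/S/d/In/f, D/S/d/Out/g, D/S/d/Out/f, C/E/c/In/g, C/E/c/In/f, C/E/c/Out/g, C/E/c/Out/f, C/E/d/In/g, C/E/d/In/f, C/E/d/Out/g, C/E/d/Out/f, C/S/c/In/g, C/S/c/In/f, C/S/c/Out/g, C/S/c/Out/f, C/S/d/In/g, C/S/d/In/f, C/S/d/Out/g, C/S/d/Out/f. Columns: H, T.
{D/E/c/In/g, D/E/c/In/f} → row (0,2) (5,4)
{D/E/c/Out/g} → row (3,0) (5,4)
{D/E/c/Out/f} → row (5,0) (5,4)
{D/E/d/In/g, D/E/d/In/f} → row (0,2) (0,5)
{D/E/d/Out/g} → row (3,0) (0,5)
{D/E/d/Out/f} → row (5,0) (0,5)
{D/S/c/In/g, D/S/c/In/f, D/S/c/Out/g, D/S/c/Out/f} → row (3,5) (5,4)
{D/S/d/In/g, D/S/d/In/f, D/S/d/Out/g, D/S/d/Out/f} → row (3,5) (0,5)
{C/E/c/In/g, C/E/c/In/f, C/E/c/Out/g, C/E/c/Out/f, C/E/d/In/g, C/E/d/In/f, C/E/d/Out/g, C/E/d/Out/f, C/S/c/In/g, C/S/c/In/f, C/S/c/Out/g, C/S/c/Out/f, C/S/d/In/g, C/S/d/In/f, C/S/d/Out/g, C/S/d/Out/f} → row (5,2) (5,2)
That's 9 distinct rows out of 32 strategies.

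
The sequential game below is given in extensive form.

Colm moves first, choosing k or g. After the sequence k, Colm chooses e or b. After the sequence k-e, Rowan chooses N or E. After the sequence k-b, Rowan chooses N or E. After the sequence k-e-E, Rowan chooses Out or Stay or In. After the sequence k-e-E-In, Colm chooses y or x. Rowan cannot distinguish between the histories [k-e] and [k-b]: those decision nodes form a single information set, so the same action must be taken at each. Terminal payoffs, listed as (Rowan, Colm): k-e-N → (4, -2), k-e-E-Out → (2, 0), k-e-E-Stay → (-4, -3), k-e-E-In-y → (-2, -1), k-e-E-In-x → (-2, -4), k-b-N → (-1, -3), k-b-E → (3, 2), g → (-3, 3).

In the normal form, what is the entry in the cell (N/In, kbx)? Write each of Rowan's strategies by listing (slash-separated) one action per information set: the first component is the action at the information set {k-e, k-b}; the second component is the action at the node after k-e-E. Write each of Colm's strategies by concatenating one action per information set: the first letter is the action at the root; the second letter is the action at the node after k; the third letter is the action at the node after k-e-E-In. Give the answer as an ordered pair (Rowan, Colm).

Trace the play path from the root:
  Colm plays k
  Colm plays b at [k]
  Rowan plays N at [k-b]
→ terminal payoff (-1, -3).
(Rowan's choice at the node after k-e-E is never reached on this path, so it doesn't affect the outcome.)

(-1, -3)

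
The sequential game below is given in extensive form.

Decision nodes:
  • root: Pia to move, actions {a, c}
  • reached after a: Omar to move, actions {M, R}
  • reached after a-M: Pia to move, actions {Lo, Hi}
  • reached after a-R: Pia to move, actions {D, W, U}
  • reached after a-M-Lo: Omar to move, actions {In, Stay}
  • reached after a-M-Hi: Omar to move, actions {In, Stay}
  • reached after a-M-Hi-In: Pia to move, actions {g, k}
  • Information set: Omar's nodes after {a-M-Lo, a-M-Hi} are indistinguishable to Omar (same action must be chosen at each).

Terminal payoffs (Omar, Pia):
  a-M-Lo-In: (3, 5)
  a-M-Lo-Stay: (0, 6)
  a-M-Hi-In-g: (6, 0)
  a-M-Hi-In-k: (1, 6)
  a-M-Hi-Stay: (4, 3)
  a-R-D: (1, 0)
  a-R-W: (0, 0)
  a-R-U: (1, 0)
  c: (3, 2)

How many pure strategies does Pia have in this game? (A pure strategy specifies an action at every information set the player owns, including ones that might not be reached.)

24

Pia owns the root with actions {a, c} — two choices.
Pia owns the node after a-M with actions {Lo, Hi} — two choices.
Pia owns the node after a-R with actions {D, W, U} — three choices.
Pia owns the node after a-M-Hi-In with actions {g, k} — two choices.
A pure strategy fixes one action at each information set independently, so the count is the product 2 × 2 × 3 × 2 = 24.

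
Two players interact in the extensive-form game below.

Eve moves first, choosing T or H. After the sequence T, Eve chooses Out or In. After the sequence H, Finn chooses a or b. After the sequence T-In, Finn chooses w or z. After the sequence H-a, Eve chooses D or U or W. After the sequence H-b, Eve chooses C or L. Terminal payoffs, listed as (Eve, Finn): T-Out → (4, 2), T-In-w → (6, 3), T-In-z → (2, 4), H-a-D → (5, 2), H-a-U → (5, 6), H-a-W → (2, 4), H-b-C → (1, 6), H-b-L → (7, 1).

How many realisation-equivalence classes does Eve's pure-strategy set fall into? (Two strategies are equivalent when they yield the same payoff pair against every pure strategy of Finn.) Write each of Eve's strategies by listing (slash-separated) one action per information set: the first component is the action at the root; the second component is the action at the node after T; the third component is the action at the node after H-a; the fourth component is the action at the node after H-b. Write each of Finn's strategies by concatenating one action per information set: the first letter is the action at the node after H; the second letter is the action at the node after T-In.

Eve has 24 pure strategies: T/Out/D/C, T/Out/D/L, T/Out/U/C, T/Out/U/L, T/Out/W/C, T/Out/W/L, T/In/D/C, T/In/D/L, T/In/U/C, T/In/U/L, T/In/W/C, T/In/W/L, H/Out/D/C, H/Out/D/L, H/Out/U/C, H/Out/U/L, H/Out/W/C, H/Out/W/L, H/In/D/C, H/In/D/L, H/In/U/C, H/In/U/L, H/In/W/C, H/In/W/L. Columns: aw, az, bw, bz.
{T/Out/D/C, T/Out/D/L, T/Out/U/C, T/Out/U/L, T/Out/W/C, T/Out/W/L} → row (4,2) (4,2) (4,2) (4,2)
{T/In/D/C, T/In/D/L, T/In/U/C, T/In/U/L, T/In/W/C, T/In/W/L} → row (6,3) (2,4) (6,3) (2,4)
{H/Out/D/C, H/In/D/C} → row (5,2) (5,2) (1,6) (1,6)
{H/Out/D/L, H/In/D/L} → row (5,2) (5,2) (7,1) (7,1)
{H/Out/U/C, H/In/U/C} → row (5,6) (5,6) (1,6) (1,6)
{H/Out/U/L, H/In/U/L} → row (5,6) (5,6) (7,1) (7,1)
{H/Out/W/C, H/In/W/C} → row (2,4) (2,4) (1,6) (1,6)
{H/Out/W/L, H/In/W/L} → row (2,4) (2,4) (7,1) (7,1)
That's 8 distinct rows out of 24 strategies.

8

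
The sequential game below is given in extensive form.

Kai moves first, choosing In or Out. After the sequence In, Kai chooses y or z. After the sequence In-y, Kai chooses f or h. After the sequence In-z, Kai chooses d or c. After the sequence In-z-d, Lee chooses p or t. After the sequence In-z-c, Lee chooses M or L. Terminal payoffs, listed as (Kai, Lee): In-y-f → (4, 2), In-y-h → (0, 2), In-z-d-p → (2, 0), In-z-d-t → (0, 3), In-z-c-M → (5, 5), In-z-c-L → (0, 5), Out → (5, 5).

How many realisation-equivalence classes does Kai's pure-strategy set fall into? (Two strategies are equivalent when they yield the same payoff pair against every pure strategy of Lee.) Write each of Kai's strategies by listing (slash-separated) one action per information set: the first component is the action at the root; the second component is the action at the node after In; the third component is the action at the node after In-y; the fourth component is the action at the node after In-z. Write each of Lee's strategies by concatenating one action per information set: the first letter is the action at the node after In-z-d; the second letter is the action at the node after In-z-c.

5

Kai has 16 pure strategies: In/y/f/d, In/y/f/c, In/y/h/d, In/y/h/c, In/z/f/d, In/z/f/c, In/z/h/d, In/z/h/c, Out/y/f/d, Out/y/f/c, Out/y/h/d, Out/y/h/c, Out/z/f/d, Out/z/f/c, Out/z/h/d, Out/z/h/c. Columns: pM, pL, tM, tL.
{In/y/f/d, In/y/f/c} → row (4,2) (4,2) (4,2) (4,2)
{In/y/h/d, In/y/h/c} → row (0,2) (0,2) (0,2) (0,2)
{In/z/f/d, In/z/h/d} → row (2,0) (2,0) (0,3) (0,3)
{In/z/f/c, In/z/h/c} → row (5,5) (0,5) (5,5) (0,5)
{Out/y/f/d, Out/y/f/c, Out/y/h/d, Out/y/h/c, Out/z/f/d, Out/z/f/c, Out/z/h/d, Out/z/h/c} → row (5,5) (5,5) (5,5) (5,5)
That's 5 distinct rows out of 16 strategies.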